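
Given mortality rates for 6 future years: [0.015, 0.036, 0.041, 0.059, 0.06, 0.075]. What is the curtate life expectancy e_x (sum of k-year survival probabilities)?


e_x = sum_{k=1}^{n} k_p_x
k_p_x values:
  1_p_x = 0.985
  2_p_x = 0.94954
  3_p_x = 0.910609
  4_p_x = 0.856883
  5_p_x = 0.80547
  6_p_x = 0.74506
e_x = 5.2526


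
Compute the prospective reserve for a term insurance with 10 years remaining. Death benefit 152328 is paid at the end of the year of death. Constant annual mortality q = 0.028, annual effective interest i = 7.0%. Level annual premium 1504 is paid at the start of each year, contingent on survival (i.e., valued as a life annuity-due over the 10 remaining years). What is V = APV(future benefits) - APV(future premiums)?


v = 1/(1+i) = 0.934579
APV(future benefits) per unit = sum_{k=0}^{9} k_p_x * q * v^(k+1) = 0.17638
APV(future benefits) = 152328 * 0.17638 = 26867.5952
Life annuity-due factor ä_{x:10} = sum_{k=0}^{9} k_p_x * v^k = 6.740231
APV(future premiums) = 1504 * 6.740231 = 10137.3079
V = 26867.5952 - 10137.3079
= 16730.2872


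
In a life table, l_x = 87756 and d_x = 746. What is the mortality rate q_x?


q_x = d_x / l_x
= 746 / 87756
= 0.0085


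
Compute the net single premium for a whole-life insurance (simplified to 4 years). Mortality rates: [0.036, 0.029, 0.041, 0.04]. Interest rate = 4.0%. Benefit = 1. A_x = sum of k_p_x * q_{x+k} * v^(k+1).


v = 0.961538
Year 0: k_p_x=1.0, q=0.036, term=0.034615
Year 1: k_p_x=0.964, q=0.029, term=0.025847
Year 2: k_p_x=0.936044, q=0.041, term=0.034118
Year 3: k_p_x=0.897666, q=0.04, term=0.030693
A_x = 0.1253


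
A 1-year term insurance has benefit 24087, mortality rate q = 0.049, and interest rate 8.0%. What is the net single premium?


NSP = benefit * q * v
v = 1/(1+i) = 0.925926
NSP = 24087 * 0.049 * 0.925926
= 1092.8361


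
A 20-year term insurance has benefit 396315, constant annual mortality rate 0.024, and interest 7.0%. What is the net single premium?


NSP = benefit * sum_{k=0}^{n-1} k_p_x * q * v^(k+1)
With constant q=0.024, v=0.934579
Sum = 0.214731
NSP = 396315 * 0.214731
= 85100.9332


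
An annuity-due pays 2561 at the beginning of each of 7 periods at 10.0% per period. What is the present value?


PV_due = PMT * (1-(1+i)^(-n))/i * (1+i)
PV_immediate = 12468.0206
PV_due = 12468.0206 * 1.1
= 13714.8227


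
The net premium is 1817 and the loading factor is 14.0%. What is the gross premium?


Gross = net * (1 + loading)
= 1817 * (1 + 0.14)
= 1817 * 1.14
= 2071.38


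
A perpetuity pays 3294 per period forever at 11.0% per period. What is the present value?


PV = PMT / i
= 3294 / 0.11
= 29945.4545


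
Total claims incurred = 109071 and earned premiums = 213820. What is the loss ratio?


Loss ratio = claims / premiums
= 109071 / 213820
= 0.5101


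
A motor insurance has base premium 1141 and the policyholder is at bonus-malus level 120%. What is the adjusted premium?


adjusted = base * BM_level / 100
= 1141 * 120 / 100
= 1141 * 1.2
= 1369.2


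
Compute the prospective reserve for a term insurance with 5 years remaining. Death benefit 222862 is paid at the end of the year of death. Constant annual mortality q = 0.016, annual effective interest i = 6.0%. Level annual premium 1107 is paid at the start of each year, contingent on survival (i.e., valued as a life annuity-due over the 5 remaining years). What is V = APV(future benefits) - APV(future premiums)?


v = 1/(1+i) = 0.943396
APV(future benefits) per unit = sum_{k=0}^{4} k_p_x * q * v^(k+1) = 0.065398
APV(future benefits) = 222862 * 0.065398 = 14574.6992
Life annuity-due factor ä_{x:5} = sum_{k=0}^{4} k_p_x * v^k = 4.332609
APV(future premiums) = 1107 * 4.332609 = 4796.1977
V = 14574.6992 - 4796.1977
= 9778.5015


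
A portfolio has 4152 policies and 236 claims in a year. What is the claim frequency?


frequency = claims / policies
= 236 / 4152
= 0.0568


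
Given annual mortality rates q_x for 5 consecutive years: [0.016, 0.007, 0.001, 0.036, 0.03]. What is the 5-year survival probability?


p_k = 1 - q_k for each year
Survival = product of (1 - q_k)
= 0.984 * 0.993 * 0.999 * 0.964 * 0.97
= 0.9128


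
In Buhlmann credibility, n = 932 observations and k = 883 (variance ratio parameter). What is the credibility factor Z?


Z = n / (n + k)
= 932 / (932 + 883)
= 932 / 1815
= 0.5135


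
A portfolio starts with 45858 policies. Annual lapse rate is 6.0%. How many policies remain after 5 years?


remaining = initial * (1 - lapse)^years
= 45858 * (1 - 0.06)^5
= 45858 * 0.733904
= 33655.3707


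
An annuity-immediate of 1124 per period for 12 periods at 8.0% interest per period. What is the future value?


FV = PMT * ((1+i)^n - 1) / i
= 1124 * ((1.08)^12 - 1) / 0.08
= 1124 * (2.51817 - 1) / 0.08
= 21330.2901


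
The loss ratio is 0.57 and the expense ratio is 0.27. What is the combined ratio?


Combined ratio = loss ratio + expense ratio
= 0.57 + 0.27
= 0.84


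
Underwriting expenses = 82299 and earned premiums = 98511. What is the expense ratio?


Expense ratio = expenses / premiums
= 82299 / 98511
= 0.8354


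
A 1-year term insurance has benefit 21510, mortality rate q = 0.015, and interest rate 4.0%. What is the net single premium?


NSP = benefit * q * v
v = 1/(1+i) = 0.961538
NSP = 21510 * 0.015 * 0.961538
= 310.2404


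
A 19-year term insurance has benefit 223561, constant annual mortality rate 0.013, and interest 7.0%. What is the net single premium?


NSP = benefit * sum_{k=0}^{n-1} k_p_x * q * v^(k+1)
With constant q=0.013, v=0.934579
Sum = 0.122851
NSP = 223561 * 0.122851
= 27464.7355


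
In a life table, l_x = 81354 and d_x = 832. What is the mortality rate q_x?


q_x = d_x / l_x
= 832 / 81354
= 0.0102


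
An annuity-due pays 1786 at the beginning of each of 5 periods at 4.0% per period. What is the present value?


PV_due = PMT * (1-(1+i)^(-n))/i * (1+i)
PV_immediate = 7950.9547
PV_due = 7950.9547 * 1.04
= 8268.9929


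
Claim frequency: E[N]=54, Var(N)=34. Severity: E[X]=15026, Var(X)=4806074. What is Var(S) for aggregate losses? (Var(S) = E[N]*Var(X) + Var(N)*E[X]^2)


Var(S) = E[N]*Var(X) + Var(N)*E[X]^2
= 54*4806074 + 34*15026^2
= 259527996 + 7676542984
= 7.9361e+09


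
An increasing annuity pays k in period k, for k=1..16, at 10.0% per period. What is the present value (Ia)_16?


(Ia)_n = sum_{k=1}^{n} k * v^k, v = 1/(1+i)
v = 0.909091
Sum computed term by term:
(Ia)_16 = 51.2401


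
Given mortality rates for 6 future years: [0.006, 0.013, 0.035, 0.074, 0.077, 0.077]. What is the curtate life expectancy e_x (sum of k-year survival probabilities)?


e_x = sum_{k=1}^{n} k_p_x
k_p_x values:
  1_p_x = 0.994
  2_p_x = 0.981078
  3_p_x = 0.94674
  4_p_x = 0.876681
  5_p_x = 0.809177
  6_p_x = 0.74687
e_x = 5.3545


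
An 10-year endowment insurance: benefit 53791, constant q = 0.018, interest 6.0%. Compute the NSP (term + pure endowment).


Term component = 6633.096
Pure endowment = 10_p_x * v^10 * benefit = 0.833902 * 0.558395 * 53791 = 25047.5841
NSP = 31680.6801


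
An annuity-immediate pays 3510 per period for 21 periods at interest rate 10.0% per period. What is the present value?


PV = PMT * (1 - (1+i)^(-n)) / i
= 3510 * (1 - (1+0.1)^(-21)) / 0.1
= 3510 * (1 - 0.135131) / 0.1
= 3510 * 8.648694
= 30356.917


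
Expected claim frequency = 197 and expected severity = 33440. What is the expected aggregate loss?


E[S] = E[N] * E[X]
= 197 * 33440
= 6.5877e+06


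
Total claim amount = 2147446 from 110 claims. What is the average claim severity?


severity = total / number
= 2147446 / 110
= 19522.2364


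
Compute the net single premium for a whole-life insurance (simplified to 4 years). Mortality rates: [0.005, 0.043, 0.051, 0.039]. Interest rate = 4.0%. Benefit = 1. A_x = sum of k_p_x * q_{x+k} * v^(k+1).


v = 0.961538
Year 0: k_p_x=1.0, q=0.005, term=0.004808
Year 1: k_p_x=0.995, q=0.043, term=0.039557
Year 2: k_p_x=0.952215, q=0.051, term=0.043172
Year 3: k_p_x=0.903652, q=0.039, term=0.030125
A_x = 0.1177


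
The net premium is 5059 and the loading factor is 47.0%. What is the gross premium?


Gross = net * (1 + loading)
= 5059 * (1 + 0.47)
= 5059 * 1.47
= 7436.73


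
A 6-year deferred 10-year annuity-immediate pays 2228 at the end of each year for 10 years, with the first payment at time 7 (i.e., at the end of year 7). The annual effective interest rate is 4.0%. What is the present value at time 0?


PV at time 6 of the 10-year annuity-immediate:
a_n = 2228 * (1-(1+0.04)^(-10))/0.04 = 18071.0758
Discount back 6 years to time 0:
PV = 18071.0758 * (1+0.04)^(-6)
= 18071.0758 * 0.790315
= 14281.8337


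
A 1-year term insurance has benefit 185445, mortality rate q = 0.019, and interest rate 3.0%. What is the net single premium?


NSP = benefit * q * v
v = 1/(1+i) = 0.970874
NSP = 185445 * 0.019 * 0.970874
= 3420.8301


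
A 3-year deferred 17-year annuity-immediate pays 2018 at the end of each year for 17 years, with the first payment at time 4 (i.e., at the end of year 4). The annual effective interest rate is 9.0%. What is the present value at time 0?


PV at time 3 of the 17-year annuity-immediate:
a_n = 2018 * (1-(1+0.09)^(-17))/0.09 = 17241.0481
Discount back 3 years to time 0:
PV = 17241.0481 * (1+0.09)^(-3)
= 17241.0481 * 0.772183
= 13313.2525


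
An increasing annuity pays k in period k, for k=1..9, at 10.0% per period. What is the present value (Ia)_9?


(Ia)_n = sum_{k=1}^{n} k * v^k, v = 1/(1+i)
v = 0.909091
Sum computed term by term:
(Ia)_9 = 25.1805


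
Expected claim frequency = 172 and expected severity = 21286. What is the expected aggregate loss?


E[S] = E[N] * E[X]
= 172 * 21286
= 3.6612e+06


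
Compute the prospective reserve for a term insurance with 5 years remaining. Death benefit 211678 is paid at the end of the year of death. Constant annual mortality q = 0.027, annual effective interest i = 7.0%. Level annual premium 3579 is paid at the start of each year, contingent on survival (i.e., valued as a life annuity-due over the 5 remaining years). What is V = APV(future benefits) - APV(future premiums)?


v = 1/(1+i) = 0.934579
APV(future benefits) per unit = sum_{k=0}^{4} k_p_x * q * v^(k+1) = 0.105274
APV(future benefits) = 211678 * 0.105274 = 22284.2573
Life annuity-due factor ä_{x:5} = sum_{k=0}^{4} k_p_x * v^k = 4.171982
APV(future premiums) = 3579 * 4.171982 = 14931.5245
V = 22284.2573 - 14931.5245
= 7352.7327


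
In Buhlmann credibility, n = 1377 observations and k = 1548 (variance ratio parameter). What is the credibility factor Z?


Z = n / (n + k)
= 1377 / (1377 + 1548)
= 1377 / 2925
= 0.4708


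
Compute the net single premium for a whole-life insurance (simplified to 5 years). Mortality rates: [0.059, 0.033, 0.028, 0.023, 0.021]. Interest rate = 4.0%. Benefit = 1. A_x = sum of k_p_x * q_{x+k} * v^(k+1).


v = 0.961538
Year 0: k_p_x=1.0, q=0.059, term=0.056731
Year 1: k_p_x=0.941, q=0.033, term=0.02871
Year 2: k_p_x=0.909947, q=0.028, term=0.02265
Year 3: k_p_x=0.884468, q=0.023, term=0.017389
Year 4: k_p_x=0.864126, q=0.021, term=0.014915
A_x = 0.1404


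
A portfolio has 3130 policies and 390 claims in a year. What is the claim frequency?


frequency = claims / policies
= 390 / 3130
= 0.1246


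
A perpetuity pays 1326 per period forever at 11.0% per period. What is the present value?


PV = PMT / i
= 1326 / 0.11
= 12054.5455


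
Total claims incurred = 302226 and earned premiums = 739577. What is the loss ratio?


Loss ratio = claims / premiums
= 302226 / 739577
= 0.4086


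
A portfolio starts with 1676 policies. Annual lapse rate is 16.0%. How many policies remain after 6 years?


remaining = initial * (1 - lapse)^years
= 1676 * (1 - 0.16)^6
= 1676 * 0.351298
= 588.7755


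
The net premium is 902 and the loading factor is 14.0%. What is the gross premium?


Gross = net * (1 + loading)
= 902 * (1 + 0.14)
= 902 * 1.14
= 1028.28


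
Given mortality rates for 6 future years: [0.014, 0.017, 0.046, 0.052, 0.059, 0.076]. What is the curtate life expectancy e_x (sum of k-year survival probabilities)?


e_x = sum_{k=1}^{n} k_p_x
k_p_x values:
  1_p_x = 0.986
  2_p_x = 0.969238
  3_p_x = 0.924653
  4_p_x = 0.876571
  5_p_x = 0.824853
  6_p_x = 0.762165
e_x = 5.3435


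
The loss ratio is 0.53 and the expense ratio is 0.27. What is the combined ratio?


Combined ratio = loss ratio + expense ratio
= 0.53 + 0.27
= 0.8


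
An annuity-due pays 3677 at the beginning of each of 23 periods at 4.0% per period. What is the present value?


PV_due = PMT * (1-(1+i)^(-n))/i * (1+i)
PV_immediate = 54628.6068
PV_due = 54628.6068 * 1.04
= 56813.7511


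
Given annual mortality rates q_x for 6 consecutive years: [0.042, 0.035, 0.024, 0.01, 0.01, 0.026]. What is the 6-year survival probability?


p_k = 1 - q_k for each year
Survival = product of (1 - q_k)
= 0.958 * 0.965 * 0.976 * 0.99 * 0.99 * 0.974
= 0.8613


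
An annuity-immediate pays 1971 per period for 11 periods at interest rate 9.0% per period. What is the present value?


PV = PMT * (1 - (1+i)^(-n)) / i
= 1971 * (1 - (1+0.09)^(-11)) / 0.09
= 1971 * (1 - 0.387533) / 0.09
= 1971 * 6.805191
= 13413.0306


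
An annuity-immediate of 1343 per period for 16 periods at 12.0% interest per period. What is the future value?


FV = PMT * ((1+i)^n - 1) / i
= 1343 * ((1.12)^16 - 1) / 0.12
= 1343 * (6.130394 - 1) / 0.12
= 57417.6556


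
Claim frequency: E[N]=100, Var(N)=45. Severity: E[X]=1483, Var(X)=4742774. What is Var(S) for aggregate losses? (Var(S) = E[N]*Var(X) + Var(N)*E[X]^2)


Var(S) = E[N]*Var(X) + Var(N)*E[X]^2
= 100*4742774 + 45*1483^2
= 474277400 + 98968005
= 5.7325e+08


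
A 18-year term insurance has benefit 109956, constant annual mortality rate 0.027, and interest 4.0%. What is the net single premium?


NSP = benefit * sum_{k=0}^{n-1} k_p_x * q * v^(k+1)
With constant q=0.027, v=0.961538
Sum = 0.281445
NSP = 109956 * 0.281445
= 30946.5516


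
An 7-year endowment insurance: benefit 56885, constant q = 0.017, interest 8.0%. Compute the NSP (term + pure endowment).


Term component = 4810.3251
Pure endowment = 7_p_x * v^7 * benefit = 0.8869 * 0.58349 * 56885 = 29437.8507
NSP = 34248.1759


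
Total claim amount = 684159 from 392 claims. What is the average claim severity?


severity = total / number
= 684159 / 392
= 1745.3036


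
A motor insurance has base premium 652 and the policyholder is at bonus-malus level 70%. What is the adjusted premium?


adjusted = base * BM_level / 100
= 652 * 70 / 100
= 652 * 0.7
= 456.4


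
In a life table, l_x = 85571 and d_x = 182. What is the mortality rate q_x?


q_x = d_x / l_x
= 182 / 85571
= 0.0021


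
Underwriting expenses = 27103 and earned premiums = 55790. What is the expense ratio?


Expense ratio = expenses / premiums
= 27103 / 55790
= 0.4858


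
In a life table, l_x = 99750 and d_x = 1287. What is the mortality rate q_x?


q_x = d_x / l_x
= 1287 / 99750
= 0.0129


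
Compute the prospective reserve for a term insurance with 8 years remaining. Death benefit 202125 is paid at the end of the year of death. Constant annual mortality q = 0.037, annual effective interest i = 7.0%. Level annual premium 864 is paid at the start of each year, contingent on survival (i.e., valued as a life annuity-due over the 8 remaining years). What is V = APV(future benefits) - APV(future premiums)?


v = 1/(1+i) = 0.934579
APV(future benefits) per unit = sum_{k=0}^{7} k_p_x * q * v^(k+1) = 0.196941
APV(future benefits) = 202125 * 0.196941 = 39806.7492
Life annuity-due factor ä_{x:8} = sum_{k=0}^{7} k_p_x * v^k = 5.695328
APV(future premiums) = 864 * 5.695328 = 4920.7633
V = 39806.7492 - 4920.7633
= 34885.9859


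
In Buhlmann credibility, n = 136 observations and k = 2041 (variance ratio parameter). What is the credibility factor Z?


Z = n / (n + k)
= 136 / (136 + 2041)
= 136 / 2177
= 0.0625


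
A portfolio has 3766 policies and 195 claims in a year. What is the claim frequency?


frequency = claims / policies
= 195 / 3766
= 0.0518


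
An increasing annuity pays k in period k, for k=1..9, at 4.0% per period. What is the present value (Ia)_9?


(Ia)_n = sum_{k=1}^{n} k * v^k, v = 1/(1+i)
v = 0.961538
Sum computed term by term:
(Ia)_9 = 35.2366


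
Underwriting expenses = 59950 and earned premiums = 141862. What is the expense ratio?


Expense ratio = expenses / premiums
= 59950 / 141862
= 0.4226


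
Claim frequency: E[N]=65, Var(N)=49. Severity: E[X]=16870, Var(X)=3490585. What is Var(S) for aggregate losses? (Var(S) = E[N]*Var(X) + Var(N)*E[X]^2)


Var(S) = E[N]*Var(X) + Var(N)*E[X]^2
= 65*3490585 + 49*16870^2
= 226888025 + 13945248100
= 1.4172e+10


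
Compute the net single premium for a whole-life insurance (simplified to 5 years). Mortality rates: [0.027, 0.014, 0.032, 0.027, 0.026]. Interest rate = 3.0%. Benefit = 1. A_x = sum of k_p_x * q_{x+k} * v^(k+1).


v = 0.970874
Year 0: k_p_x=1.0, q=0.027, term=0.026214
Year 1: k_p_x=0.973, q=0.014, term=0.01284
Year 2: k_p_x=0.959378, q=0.032, term=0.028095
Year 3: k_p_x=0.928678, q=0.027, term=0.022278
Year 4: k_p_x=0.903604, q=0.026, term=0.020266
A_x = 0.1097


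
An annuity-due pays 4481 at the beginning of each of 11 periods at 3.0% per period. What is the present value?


PV_due = PMT * (1-(1+i)^(-n))/i * (1+i)
PV_immediate = 41461.0087
PV_due = 41461.0087 * 1.03
= 42704.8389


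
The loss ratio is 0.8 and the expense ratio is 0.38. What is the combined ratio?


Combined ratio = loss ratio + expense ratio
= 0.8 + 0.38
= 1.18


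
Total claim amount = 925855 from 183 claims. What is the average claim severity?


severity = total / number
= 925855 / 183
= 5059.3169


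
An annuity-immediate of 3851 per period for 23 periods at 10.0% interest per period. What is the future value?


FV = PMT * ((1+i)^n - 1) / i
= 3851 * ((1.1)^23 - 1) / 0.1
= 3851 * (8.954302 - 1) / 0.1
= 306320.1867


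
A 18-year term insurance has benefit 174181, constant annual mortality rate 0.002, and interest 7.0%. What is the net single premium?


NSP = benefit * sum_{k=0}^{n-1} k_p_x * q * v^(k+1)
With constant q=0.002, v=0.934579
Sum = 0.01985
NSP = 174181 * 0.01985
= 3457.5317


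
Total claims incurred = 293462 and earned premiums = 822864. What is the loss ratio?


Loss ratio = claims / premiums
= 293462 / 822864
= 0.3566


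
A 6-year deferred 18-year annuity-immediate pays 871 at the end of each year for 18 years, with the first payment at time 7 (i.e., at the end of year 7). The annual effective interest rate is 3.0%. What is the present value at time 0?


PV at time 6 of the 18-year annuity-immediate:
a_n = 871 * (1-(1+0.03)^(-18))/0.03 = 11979.3099
Discount back 6 years to time 0:
PV = 11979.3099 * (1+0.03)^(-6)
= 11979.3099 * 0.837484
= 10032.4834


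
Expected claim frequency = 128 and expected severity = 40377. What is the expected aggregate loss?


E[S] = E[N] * E[X]
= 128 * 40377
= 5.1683e+06


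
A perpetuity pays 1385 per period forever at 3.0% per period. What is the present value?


PV = PMT / i
= 1385 / 0.03
= 46166.6667


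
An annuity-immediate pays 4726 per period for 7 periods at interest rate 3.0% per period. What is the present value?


PV = PMT * (1 - (1+i)^(-n)) / i
= 4726 * (1 - (1+0.03)^(-7)) / 0.03
= 4726 * (1 - 0.813092) / 0.03
= 4726 * 6.230283
= 29444.3172


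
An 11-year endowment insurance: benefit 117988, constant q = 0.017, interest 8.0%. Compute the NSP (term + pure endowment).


Term component = 13334.1445
Pure endowment = 11_p_x * v^11 * benefit = 0.828111 * 0.428883 * 117988 = 41904.9402
NSP = 55239.0847


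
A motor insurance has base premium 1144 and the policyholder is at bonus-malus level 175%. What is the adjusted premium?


adjusted = base * BM_level / 100
= 1144 * 175 / 100
= 1144 * 1.75
= 2002.0


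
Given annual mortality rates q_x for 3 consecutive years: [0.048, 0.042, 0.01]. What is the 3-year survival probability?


p_k = 1 - q_k for each year
Survival = product of (1 - q_k)
= 0.952 * 0.958 * 0.99
= 0.9029


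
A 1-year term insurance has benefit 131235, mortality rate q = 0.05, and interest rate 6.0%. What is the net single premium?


NSP = benefit * q * v
v = 1/(1+i) = 0.943396
NSP = 131235 * 0.05 * 0.943396
= 6190.3302


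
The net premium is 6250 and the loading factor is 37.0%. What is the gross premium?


Gross = net * (1 + loading)
= 6250 * (1 + 0.37)
= 6250 * 1.37
= 8562.5


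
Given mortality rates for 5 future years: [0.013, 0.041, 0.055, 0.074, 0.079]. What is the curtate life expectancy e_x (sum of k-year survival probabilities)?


e_x = sum_{k=1}^{n} k_p_x
k_p_x values:
  1_p_x = 0.987
  2_p_x = 0.946533
  3_p_x = 0.894474
  4_p_x = 0.828283
  5_p_x = 0.762848
e_x = 4.4191


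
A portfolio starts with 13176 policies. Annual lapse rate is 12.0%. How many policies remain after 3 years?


remaining = initial * (1 - lapse)^years
= 13176 * (1 - 0.12)^3
= 13176 * 0.681472
= 8979.0751


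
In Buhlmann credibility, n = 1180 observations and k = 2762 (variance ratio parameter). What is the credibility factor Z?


Z = n / (n + k)
= 1180 / (1180 + 2762)
= 1180 / 3942
= 0.2993


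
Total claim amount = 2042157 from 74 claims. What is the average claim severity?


severity = total / number
= 2042157 / 74
= 27596.7162


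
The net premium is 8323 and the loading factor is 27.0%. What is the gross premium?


Gross = net * (1 + loading)
= 8323 * (1 + 0.27)
= 8323 * 1.27
= 10570.21


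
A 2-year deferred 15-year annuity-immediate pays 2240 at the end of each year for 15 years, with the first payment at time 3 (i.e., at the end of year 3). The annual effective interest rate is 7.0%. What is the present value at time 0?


PV at time 2 of the 15-year annuity-immediate:
a_n = 2240 * (1-(1+0.07)^(-15))/0.07 = 20401.7274
Discount back 2 years to time 0:
PV = 20401.7274 * (1+0.07)^(-2)
= 20401.7274 * 0.873439
= 17819.6588


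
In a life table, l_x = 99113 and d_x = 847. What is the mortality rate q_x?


q_x = d_x / l_x
= 847 / 99113
= 0.0085


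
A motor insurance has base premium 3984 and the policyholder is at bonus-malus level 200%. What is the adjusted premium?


adjusted = base * BM_level / 100
= 3984 * 200 / 100
= 3984 * 2.0
= 7968.0


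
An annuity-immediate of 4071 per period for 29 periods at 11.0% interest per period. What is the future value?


FV = PMT * ((1+i)^n - 1) / i
= 4071 * ((1.11)^29 - 1) / 0.11
= 4071 * (20.623691 - 1) / 0.11
= 726254.9496


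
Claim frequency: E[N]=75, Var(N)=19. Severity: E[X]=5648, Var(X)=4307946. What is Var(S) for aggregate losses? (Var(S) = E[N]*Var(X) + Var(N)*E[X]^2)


Var(S) = E[N]*Var(X) + Var(N)*E[X]^2
= 75*4307946 + 19*5648^2
= 323095950 + 606098176
= 9.2919e+08


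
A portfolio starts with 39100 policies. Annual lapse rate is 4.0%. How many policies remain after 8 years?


remaining = initial * (1 - lapse)^years
= 39100 * (1 - 0.04)^8
= 39100 * 0.72139
= 28206.3325


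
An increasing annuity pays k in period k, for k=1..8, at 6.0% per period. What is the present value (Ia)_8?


(Ia)_n = sum_{k=1}^{n} k * v^k, v = 1/(1+i)
v = 0.943396
Sum computed term by term:
(Ia)_8 = 26.0514


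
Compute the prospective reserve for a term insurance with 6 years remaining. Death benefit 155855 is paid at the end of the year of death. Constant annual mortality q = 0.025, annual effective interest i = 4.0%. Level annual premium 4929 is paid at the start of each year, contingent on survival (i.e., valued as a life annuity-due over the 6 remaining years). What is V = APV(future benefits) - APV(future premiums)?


v = 1/(1+i) = 0.961538
APV(future benefits) per unit = sum_{k=0}^{5} k_p_x * q * v^(k+1) = 0.123487
APV(future benefits) = 155855 * 0.123487 = 19246.045
Life annuity-due factor ä_{x:6} = sum_{k=0}^{5} k_p_x * v^k = 5.137053
APV(future premiums) = 4929 * 5.137053 = 25320.5367
V = 19246.045 - 25320.5367
= -6074.4917


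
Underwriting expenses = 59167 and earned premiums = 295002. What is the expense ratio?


Expense ratio = expenses / premiums
= 59167 / 295002
= 0.2006


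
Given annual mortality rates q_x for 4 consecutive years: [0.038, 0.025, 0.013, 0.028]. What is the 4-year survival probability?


p_k = 1 - q_k for each year
Survival = product of (1 - q_k)
= 0.962 * 0.975 * 0.987 * 0.972
= 0.8998


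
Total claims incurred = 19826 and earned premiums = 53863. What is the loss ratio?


Loss ratio = claims / premiums
= 19826 / 53863
= 0.3681


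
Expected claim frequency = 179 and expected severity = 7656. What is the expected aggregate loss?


E[S] = E[N] * E[X]
= 179 * 7656
= 1.3704e+06


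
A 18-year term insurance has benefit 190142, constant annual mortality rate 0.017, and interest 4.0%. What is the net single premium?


NSP = benefit * sum_{k=0}^{n-1} k_p_x * q * v^(k+1)
With constant q=0.017, v=0.961538
Sum = 0.190118
NSP = 190142 * 0.190118
= 36149.3855


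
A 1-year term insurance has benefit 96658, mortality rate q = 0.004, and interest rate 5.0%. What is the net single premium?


NSP = benefit * q * v
v = 1/(1+i) = 0.952381
NSP = 96658 * 0.004 * 0.952381
= 368.221


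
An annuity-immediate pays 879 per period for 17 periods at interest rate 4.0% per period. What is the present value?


PV = PMT * (1 - (1+i)^(-n)) / i
= 879 * (1 - (1+0.04)^(-17)) / 0.04
= 879 * (1 - 0.513373) / 0.04
= 879 * 12.165669
= 10693.6229


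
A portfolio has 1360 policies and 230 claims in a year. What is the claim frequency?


frequency = claims / policies
= 230 / 1360
= 0.1691


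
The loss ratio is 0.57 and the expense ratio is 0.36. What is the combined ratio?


Combined ratio = loss ratio + expense ratio
= 0.57 + 0.36
= 0.93


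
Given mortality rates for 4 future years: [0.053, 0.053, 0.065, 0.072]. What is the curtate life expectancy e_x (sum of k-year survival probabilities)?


e_x = sum_{k=1}^{n} k_p_x
k_p_x values:
  1_p_x = 0.947
  2_p_x = 0.896809
  3_p_x = 0.838516
  4_p_x = 0.778143
e_x = 3.4605


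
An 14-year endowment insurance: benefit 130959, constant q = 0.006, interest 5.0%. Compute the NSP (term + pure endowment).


Term component = 7517.1712
Pure endowment = 14_p_x * v^14 * benefit = 0.919199 * 0.505068 * 130959 = 60798.7352
NSP = 68315.9064


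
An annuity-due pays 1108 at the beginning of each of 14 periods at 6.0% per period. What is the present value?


PV_due = PMT * (1-(1+i)^(-n))/i * (1+i)
PV_immediate = 10298.8422
PV_due = 10298.8422 * 1.06
= 10916.7727


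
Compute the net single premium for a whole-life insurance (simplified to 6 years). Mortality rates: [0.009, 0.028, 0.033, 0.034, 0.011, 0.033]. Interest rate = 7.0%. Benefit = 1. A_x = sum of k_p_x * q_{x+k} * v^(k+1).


v = 0.934579
Year 0: k_p_x=1.0, q=0.009, term=0.008411
Year 1: k_p_x=0.991, q=0.028, term=0.024236
Year 2: k_p_x=0.963252, q=0.033, term=0.025948
Year 3: k_p_x=0.931465, q=0.034, term=0.024161
Year 4: k_p_x=0.899795, q=0.011, term=0.007057
Year 5: k_p_x=0.889897, q=0.033, term=0.019568
A_x = 0.1094


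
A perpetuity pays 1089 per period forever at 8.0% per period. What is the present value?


PV = PMT / i
= 1089 / 0.08
= 13612.5


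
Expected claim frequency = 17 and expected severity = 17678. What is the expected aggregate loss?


E[S] = E[N] * E[X]
= 17 * 17678
= 300526


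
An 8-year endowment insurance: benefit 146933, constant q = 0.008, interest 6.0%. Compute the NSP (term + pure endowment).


Term component = 7115.6282
Pure endowment = 8_p_x * v^8 * benefit = 0.937764 * 0.627412 * 146933 = 86450.1599
NSP = 93565.7882


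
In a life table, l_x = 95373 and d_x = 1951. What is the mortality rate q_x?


q_x = d_x / l_x
= 1951 / 95373
= 0.0205


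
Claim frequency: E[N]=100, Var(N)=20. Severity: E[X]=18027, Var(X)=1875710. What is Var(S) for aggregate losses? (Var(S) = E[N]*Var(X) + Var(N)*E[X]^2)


Var(S) = E[N]*Var(X) + Var(N)*E[X]^2
= 100*1875710 + 20*18027^2
= 187571000 + 6499454580
= 6.6870e+09


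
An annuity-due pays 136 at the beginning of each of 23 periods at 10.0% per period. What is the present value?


PV_due = PMT * (1-(1+i)^(-n))/i * (1+i)
PV_immediate = 1208.1177
PV_due = 1208.1177 * 1.1
= 1328.9295


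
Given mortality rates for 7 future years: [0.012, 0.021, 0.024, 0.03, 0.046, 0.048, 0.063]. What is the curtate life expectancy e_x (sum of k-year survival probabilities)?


e_x = sum_{k=1}^{n} k_p_x
k_p_x values:
  1_p_x = 0.988
  2_p_x = 0.967252
  3_p_x = 0.944038
  4_p_x = 0.915717
  5_p_x = 0.873594
  6_p_x = 0.831661
  7_p_x = 0.779267
e_x = 6.2995


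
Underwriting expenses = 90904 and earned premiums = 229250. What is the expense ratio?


Expense ratio = expenses / premiums
= 90904 / 229250
= 0.3965


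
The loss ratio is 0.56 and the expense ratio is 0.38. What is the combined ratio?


Combined ratio = loss ratio + expense ratio
= 0.56 + 0.38
= 0.94


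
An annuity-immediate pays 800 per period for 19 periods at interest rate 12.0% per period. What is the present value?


PV = PMT * (1 - (1+i)^(-n)) / i
= 800 * (1 - (1+0.12)^(-19)) / 0.12
= 800 * (1 - 0.116107) / 0.12
= 800 * 7.365777
= 5892.6215


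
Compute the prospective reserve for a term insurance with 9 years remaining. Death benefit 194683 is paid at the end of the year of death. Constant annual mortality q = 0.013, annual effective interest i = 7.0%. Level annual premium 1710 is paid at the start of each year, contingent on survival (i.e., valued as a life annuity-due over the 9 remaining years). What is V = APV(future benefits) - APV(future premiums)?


v = 1/(1+i) = 0.934579
APV(future benefits) per unit = sum_{k=0}^{8} k_p_x * q * v^(k+1) = 0.080897
APV(future benefits) = 194683 * 0.080897 = 15749.2533
Life annuity-due factor ä_{x:9} = sum_{k=0}^{8} k_p_x * v^k = 6.658438
APV(future premiums) = 1710 * 6.658438 = 11385.9291
V = 15749.2533 - 11385.9291
= 4363.3242


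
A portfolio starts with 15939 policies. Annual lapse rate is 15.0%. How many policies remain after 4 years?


remaining = initial * (1 - lapse)^years
= 15939 * (1 - 0.15)^4
= 15939 * 0.522006
= 8320.2576


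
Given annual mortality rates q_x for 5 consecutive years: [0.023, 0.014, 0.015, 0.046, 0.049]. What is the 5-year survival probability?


p_k = 1 - q_k for each year
Survival = product of (1 - q_k)
= 0.977 * 0.986 * 0.985 * 0.954 * 0.951
= 0.8609


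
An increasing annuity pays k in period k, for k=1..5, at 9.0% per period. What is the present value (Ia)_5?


(Ia)_n = sum_{k=1}^{n} k * v^k, v = 1/(1+i)
v = 0.917431
Sum computed term by term:
(Ia)_5 = 11.0007


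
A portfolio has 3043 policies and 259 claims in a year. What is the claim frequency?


frequency = claims / policies
= 259 / 3043
= 0.0851


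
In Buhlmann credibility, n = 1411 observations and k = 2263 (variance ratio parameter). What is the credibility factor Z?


Z = n / (n + k)
= 1411 / (1411 + 2263)
= 1411 / 3674
= 0.3841


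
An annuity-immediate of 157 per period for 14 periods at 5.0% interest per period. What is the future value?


FV = PMT * ((1+i)^n - 1) / i
= 157 * ((1.05)^14 - 1) / 0.05
= 157 * (1.979932 - 1) / 0.05
= 3076.9852


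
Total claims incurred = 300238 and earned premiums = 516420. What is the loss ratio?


Loss ratio = claims / premiums
= 300238 / 516420
= 0.5814


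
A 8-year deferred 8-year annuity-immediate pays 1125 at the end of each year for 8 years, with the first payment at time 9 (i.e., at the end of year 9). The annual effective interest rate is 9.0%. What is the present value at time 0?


PV at time 8 of the 8-year annuity-immediate:
a_n = 1125 * (1-(1+0.09)^(-8))/0.09 = 6226.6715
Discount back 8 years to time 0:
PV = 6226.6715 * (1+0.09)^(-8)
= 6226.6715 * 0.501866
= 3124.9565


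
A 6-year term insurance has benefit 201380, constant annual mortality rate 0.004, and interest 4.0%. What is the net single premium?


NSP = benefit * sum_{k=0}^{n-1} k_p_x * q * v^(k+1)
With constant q=0.004, v=0.961538
Sum = 0.020769
NSP = 201380 * 0.020769
= 4182.5593


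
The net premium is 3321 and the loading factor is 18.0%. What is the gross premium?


Gross = net * (1 + loading)
= 3321 * (1 + 0.18)
= 3321 * 1.18
= 3918.78


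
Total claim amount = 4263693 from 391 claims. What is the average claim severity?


severity = total / number
= 4263693 / 391
= 10904.5857


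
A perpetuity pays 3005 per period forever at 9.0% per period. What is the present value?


PV = PMT / i
= 3005 / 0.09
= 33388.8889


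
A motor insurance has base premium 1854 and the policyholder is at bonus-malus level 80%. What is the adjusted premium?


adjusted = base * BM_level / 100
= 1854 * 80 / 100
= 1854 * 0.8
= 1483.2


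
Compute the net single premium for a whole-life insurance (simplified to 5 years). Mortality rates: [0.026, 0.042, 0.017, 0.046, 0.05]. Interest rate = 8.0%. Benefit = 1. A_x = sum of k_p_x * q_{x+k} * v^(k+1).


v = 0.925926
Year 0: k_p_x=1.0, q=0.026, term=0.024074
Year 1: k_p_x=0.974, q=0.042, term=0.035072
Year 2: k_p_x=0.933092, q=0.017, term=0.012592
Year 3: k_p_x=0.917229, q=0.046, term=0.031013
Year 4: k_p_x=0.875037, q=0.05, term=0.029777
A_x = 0.1325


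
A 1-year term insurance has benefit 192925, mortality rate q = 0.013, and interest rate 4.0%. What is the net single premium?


NSP = benefit * q * v
v = 1/(1+i) = 0.961538
NSP = 192925 * 0.013 * 0.961538
= 2411.5625


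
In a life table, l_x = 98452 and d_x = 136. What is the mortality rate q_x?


q_x = d_x / l_x
= 136 / 98452
= 0.0014


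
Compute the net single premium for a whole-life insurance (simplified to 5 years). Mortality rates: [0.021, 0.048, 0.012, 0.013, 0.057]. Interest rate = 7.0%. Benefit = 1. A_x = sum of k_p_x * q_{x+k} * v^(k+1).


v = 0.934579
Year 0: k_p_x=1.0, q=0.021, term=0.019626
Year 1: k_p_x=0.979, q=0.048, term=0.041045
Year 2: k_p_x=0.932008, q=0.012, term=0.00913
Year 3: k_p_x=0.920824, q=0.013, term=0.009132
Year 4: k_p_x=0.908853, q=0.057, term=0.036936
A_x = 0.1159


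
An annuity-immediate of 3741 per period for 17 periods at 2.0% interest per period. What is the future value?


FV = PMT * ((1+i)^n - 1) / i
= 3741 * ((1.02)^17 - 1) / 0.02
= 3741 * (1.400241 - 1) / 0.02
= 74865.1575


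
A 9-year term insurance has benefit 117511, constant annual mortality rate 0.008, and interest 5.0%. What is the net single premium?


NSP = benefit * sum_{k=0}^{n-1} k_p_x * q * v^(k+1)
With constant q=0.008, v=0.952381
Sum = 0.05522
NSP = 117511 * 0.05522
= 6488.9597


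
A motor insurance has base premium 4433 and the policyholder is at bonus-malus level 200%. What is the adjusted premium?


adjusted = base * BM_level / 100
= 4433 * 200 / 100
= 4433 * 2.0
= 8866.0


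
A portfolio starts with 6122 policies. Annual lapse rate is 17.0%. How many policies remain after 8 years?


remaining = initial * (1 - lapse)^years
= 6122 * (1 - 0.17)^8
= 6122 * 0.225229
= 1378.8533


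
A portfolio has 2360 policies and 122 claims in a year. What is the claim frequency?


frequency = claims / policies
= 122 / 2360
= 0.0517


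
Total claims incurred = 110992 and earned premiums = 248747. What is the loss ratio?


Loss ratio = claims / premiums
= 110992 / 248747
= 0.4462


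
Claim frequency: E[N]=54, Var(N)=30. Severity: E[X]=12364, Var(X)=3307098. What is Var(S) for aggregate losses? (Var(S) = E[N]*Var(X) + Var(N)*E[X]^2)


Var(S) = E[N]*Var(X) + Var(N)*E[X]^2
= 54*3307098 + 30*12364^2
= 178583292 + 4586054880
= 4.7646e+09


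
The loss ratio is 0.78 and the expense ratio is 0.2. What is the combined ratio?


Combined ratio = loss ratio + expense ratio
= 0.78 + 0.2
= 0.98


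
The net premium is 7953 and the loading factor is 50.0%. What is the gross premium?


Gross = net * (1 + loading)
= 7953 * (1 + 0.5)
= 7953 * 1.5
= 11929.5


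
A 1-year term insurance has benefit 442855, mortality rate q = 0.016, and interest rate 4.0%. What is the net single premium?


NSP = benefit * q * v
v = 1/(1+i) = 0.961538
NSP = 442855 * 0.016 * 0.961538
= 6813.1538


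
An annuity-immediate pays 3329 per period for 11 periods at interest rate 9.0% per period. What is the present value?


PV = PMT * (1 - (1+i)^(-n)) / i
= 3329 * (1 - (1+0.09)^(-11)) / 0.09
= 3329 * (1 - 0.387533) / 0.09
= 3329 * 6.805191
= 22654.4793


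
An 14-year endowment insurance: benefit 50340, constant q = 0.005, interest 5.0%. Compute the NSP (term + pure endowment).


Term component = 2421.6306
Pure endowment = 14_p_x * v^14 * benefit = 0.93223 * 0.505068 * 50340 = 23702.0634
NSP = 26123.694


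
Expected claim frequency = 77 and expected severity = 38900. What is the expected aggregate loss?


E[S] = E[N] * E[X]
= 77 * 38900
= 2.9953e+06


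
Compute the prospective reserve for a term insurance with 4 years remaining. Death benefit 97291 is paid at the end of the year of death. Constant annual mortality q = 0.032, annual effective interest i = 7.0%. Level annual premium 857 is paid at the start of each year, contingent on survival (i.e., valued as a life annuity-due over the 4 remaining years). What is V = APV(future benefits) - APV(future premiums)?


v = 1/(1+i) = 0.934579
APV(future benefits) per unit = sum_{k=0}^{3} k_p_x * q * v^(k+1) = 0.103582
APV(future benefits) = 97291 * 0.103582 = 10077.5877
Life annuity-due factor ä_{x:4} = sum_{k=0}^{3} k_p_x * v^k = 3.46352
APV(future premiums) = 857 * 3.46352 = 2968.2368
V = 10077.5877 - 2968.2368
= 7109.3509


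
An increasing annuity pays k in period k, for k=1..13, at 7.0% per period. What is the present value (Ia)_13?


(Ia)_n = sum_{k=1}^{n} k * v^k, v = 1/(1+i)
v = 0.934579
Sum computed term by term:
(Ia)_13 = 50.6878


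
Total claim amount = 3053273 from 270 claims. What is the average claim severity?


severity = total / number
= 3053273 / 270
= 11308.4185


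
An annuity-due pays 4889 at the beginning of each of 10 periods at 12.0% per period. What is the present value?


PV_due = PMT * (1-(1+i)^(-n))/i * (1+i)
PV_immediate = 27623.9404
PV_due = 27623.9404 * 1.12
= 30938.8132


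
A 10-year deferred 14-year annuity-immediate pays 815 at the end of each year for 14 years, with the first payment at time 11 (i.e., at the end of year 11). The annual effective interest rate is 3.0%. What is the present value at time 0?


PV at time 10 of the 14-year annuity-immediate:
a_n = 815 * (1-(1+0.03)^(-14))/0.03 = 9206.2996
Discount back 10 years to time 0:
PV = 9206.2996 * (1+0.03)^(-10)
= 9206.2996 * 0.744094
= 6850.3515


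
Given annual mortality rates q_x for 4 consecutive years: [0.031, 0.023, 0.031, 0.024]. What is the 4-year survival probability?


p_k = 1 - q_k for each year
Survival = product of (1 - q_k)
= 0.969 * 0.977 * 0.969 * 0.976
= 0.8953


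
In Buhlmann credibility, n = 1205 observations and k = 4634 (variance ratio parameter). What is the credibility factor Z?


Z = n / (n + k)
= 1205 / (1205 + 4634)
= 1205 / 5839
= 0.2064


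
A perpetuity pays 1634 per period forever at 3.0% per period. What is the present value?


PV = PMT / i
= 1634 / 0.03
= 54466.6667


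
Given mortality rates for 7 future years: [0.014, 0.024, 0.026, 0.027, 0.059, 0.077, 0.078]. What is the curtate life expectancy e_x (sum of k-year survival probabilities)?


e_x = sum_{k=1}^{n} k_p_x
k_p_x values:
  1_p_x = 0.986
  2_p_x = 0.962336
  3_p_x = 0.937315
  4_p_x = 0.912008
  5_p_x = 0.858199
  6_p_x = 0.792118
  7_p_x = 0.730333
e_x = 6.1783


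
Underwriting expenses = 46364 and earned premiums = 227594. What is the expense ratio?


Expense ratio = expenses / premiums
= 46364 / 227594
= 0.2037
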